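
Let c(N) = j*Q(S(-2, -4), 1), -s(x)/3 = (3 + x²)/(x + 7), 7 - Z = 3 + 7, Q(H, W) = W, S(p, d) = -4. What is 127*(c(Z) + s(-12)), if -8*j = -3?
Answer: 449961/40 ≈ 11249.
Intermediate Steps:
j = 3/8 (j = -⅛*(-3) = 3/8 ≈ 0.37500)
Z = -3 (Z = 7 - (3 + 7) = 7 - 1*10 = 7 - 10 = -3)
s(x) = -3*(3 + x²)/(7 + x) (s(x) = -3*(3 + x²)/(x + 7) = -3*(3 + x²)/(7 + x))
c(N) = 3/8 (c(N) = (3/8)*1 = 3/8)
127*(c(Z) + s(-12)) = 127*(3/8 + 3*(-3 - 1*(-12)²)/(7 - 12)) = 127*(3/8 + 3*(-3 - 1*144)/(-5)) = 127*(3/8 + 3*(-⅕)*(-3 - 144)) = 127*(3/8 + 3*(-⅕)*(-147)) = 127*(3/8 + 441/5) = 127*(3543/40) = 449961/40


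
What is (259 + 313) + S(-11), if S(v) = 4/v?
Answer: 6288/11 ≈ 571.64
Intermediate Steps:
(259 + 313) + S(-11) = (259 + 313) + 4/(-11) = 572 + 4*(-1/11) = 572 - 4/11 = 6288/11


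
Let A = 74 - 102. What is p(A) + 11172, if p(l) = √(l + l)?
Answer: 11172 + 2*I*√14 ≈ 11172.0 + 7.4833*I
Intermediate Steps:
A = -28
p(l) = √2*√l (p(l) = √(2*l) = √2*√l)
p(A) + 11172 = √2*√(-28) + 11172 = √2*(2*I*√7) + 11172 = 2*I*√14 + 11172 = 11172 + 2*I*√14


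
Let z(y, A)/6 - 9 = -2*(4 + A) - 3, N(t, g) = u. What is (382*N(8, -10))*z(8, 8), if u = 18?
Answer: -742608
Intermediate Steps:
N(t, g) = 18
z(y, A) = -12 - 12*A (z(y, A) = 54 + 6*(-2*(4 + A) - 3) = 54 + 6*((-8 - 2*A) - 3) = 54 + 6*(-11 - 2*A) = 54 + (-66 - 12*A) = -12 - 12*A)
(382*N(8, -10))*z(8, 8) = (382*18)*(-12 - 12*8) = 6876*(-12 - 96) = 6876*(-108) = -742608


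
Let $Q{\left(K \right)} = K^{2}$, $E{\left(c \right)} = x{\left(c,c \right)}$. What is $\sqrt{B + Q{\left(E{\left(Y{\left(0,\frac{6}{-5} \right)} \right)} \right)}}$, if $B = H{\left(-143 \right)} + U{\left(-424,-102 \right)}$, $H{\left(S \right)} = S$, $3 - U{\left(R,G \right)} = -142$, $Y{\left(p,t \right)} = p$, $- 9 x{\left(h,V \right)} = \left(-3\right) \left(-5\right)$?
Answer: $\frac{\sqrt{43}}{3} \approx 2.1858$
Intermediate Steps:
$x{\left(h,V \right)} = - \frac{5}{3}$ ($x{\left(h,V \right)} = - \frac{\left(-3\right) \left(-5\right)}{9} = \left(- \frac{1}{9}\right) 15 = - \frac{5}{3}$)
$U{\left(R,G \right)} = 145$ ($U{\left(R,G \right)} = 3 - -142 = 3 + 142 = 145$)
$B = 2$ ($B = -143 + 145 = 2$)
$E{\left(c \right)} = - \frac{5}{3}$
$\sqrt{B + Q{\left(E{\left(Y{\left(0,\frac{6}{-5} \right)} \right)} \right)}} = \sqrt{2 + \left(- \frac{5}{3}\right)^{2}} = \sqrt{2 + \frac{25}{9}} = \sqrt{\frac{43}{9}} = \frac{\sqrt{43}}{3}$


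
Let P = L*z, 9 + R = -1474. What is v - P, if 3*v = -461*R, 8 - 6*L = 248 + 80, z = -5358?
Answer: -173617/3 ≈ -57872.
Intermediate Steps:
R = -1483 (R = -9 - 1474 = -1483)
L = -160/3 (L = 4/3 - (248 + 80)/6 = 4/3 - ⅙*328 = 4/3 - 164/3 = -160/3 ≈ -53.333)
P = 285760 (P = -160/3*(-5358) = 285760)
v = 683663/3 (v = (-461*(-1483))/3 = (⅓)*683663 = 683663/3 ≈ 2.2789e+5)
v - P = 683663/3 - 1*285760 = 683663/3 - 285760 = -173617/3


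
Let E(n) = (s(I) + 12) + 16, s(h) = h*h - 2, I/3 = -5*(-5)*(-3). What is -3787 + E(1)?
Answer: 46864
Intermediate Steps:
I = -225 (I = 3*(-5*(-5)*(-3)) = 3*(25*(-3)) = 3*(-75) = -225)
s(h) = -2 + h**2 (s(h) = h**2 - 2 = -2 + h**2)
E(n) = 50651 (E(n) = ((-2 + (-225)**2) + 12) + 16 = ((-2 + 50625) + 12) + 16 = (50623 + 12) + 16 = 50635 + 16 = 50651)
-3787 + E(1) = -3787 + 50651 = 46864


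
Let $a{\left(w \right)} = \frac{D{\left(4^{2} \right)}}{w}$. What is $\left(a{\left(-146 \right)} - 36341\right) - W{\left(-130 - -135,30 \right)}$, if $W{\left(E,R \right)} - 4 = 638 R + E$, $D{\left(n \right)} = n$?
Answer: $- \frac{4050778}{73} \approx -55490.0$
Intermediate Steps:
$a{\left(w \right)} = \frac{16}{w}$ ($a{\left(w \right)} = \frac{4^{2}}{w} = \frac{16}{w}$)
$W{\left(E,R \right)} = 4 + E + 638 R$ ($W{\left(E,R \right)} = 4 + \left(638 R + E\right) = 4 + \left(E + 638 R\right) = 4 + E + 638 R$)
$\left(a{\left(-146 \right)} - 36341\right) - W{\left(-130 - -135,30 \right)} = \left(\frac{16}{-146} - 36341\right) - \left(4 - -5 + 638 \cdot 30\right) = \left(16 \left(- \frac{1}{146}\right) - 36341\right) - \left(4 + \left(-130 + 135\right) + 19140\right) = \left(- \frac{8}{73} - 36341\right) - \left(4 + 5 + 19140\right) = - \frac{2652901}{73} - 19149 = - \frac{4050778}{73}$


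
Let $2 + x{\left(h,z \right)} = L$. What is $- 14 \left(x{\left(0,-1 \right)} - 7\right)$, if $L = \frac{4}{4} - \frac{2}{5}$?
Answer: $\frac{588}{5} \approx 117.6$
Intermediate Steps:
$L = \frac{3}{5}$ ($L = 4 \cdot \frac{1}{4} - \frac{2}{5} = 1 - \frac{2}{5} = \frac{3}{5} \approx 0.6$)
$x{\left(h,z \right)} = - \frac{7}{5}$ ($x{\left(h,z \right)} = -2 + \frac{3}{5} = - \frac{7}{5}$)
$- 14 \left(x{\left(0,-1 \right)} - 7\right) = - 14 \left(- \frac{7}{5} - 7\right) = \left(-14\right) \left(- \frac{42}{5}\right) = \frac{588}{5}$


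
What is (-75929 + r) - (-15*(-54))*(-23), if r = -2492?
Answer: -59791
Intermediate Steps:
(-75929 + r) - (-15*(-54))*(-23) = (-75929 - 2492) - (-15*(-54))*(-23) = -78421 - 810*(-23) = -78421 - 1*(-18630) = -78421 + 18630 = -59791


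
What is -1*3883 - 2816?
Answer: -6699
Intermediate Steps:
-1*3883 - 2816 = -3883 - 2816 = -6699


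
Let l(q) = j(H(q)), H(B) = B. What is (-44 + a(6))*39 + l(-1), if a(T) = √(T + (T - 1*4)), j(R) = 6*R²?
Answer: -1710 + 78*√2 ≈ -1599.7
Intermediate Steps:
l(q) = 6*q²
a(T) = √(-4 + 2*T) (a(T) = √(T + (T - 4)) = √(T + (-4 + T)) = √(-4 + 2*T))
(-44 + a(6))*39 + l(-1) = (-44 + √(-4 + 2*6))*39 + 6*(-1)² = (-44 + √(-4 + 12))*39 + 6*1 = (-44 + √8)*39 + 6 = (-44 + 2*√2)*39 + 6 = (-1716 + 78*√2) + 6 = -1710 + 78*√2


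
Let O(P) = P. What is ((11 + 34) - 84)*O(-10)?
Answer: 390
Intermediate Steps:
((11 + 34) - 84)*O(-10) = ((11 + 34) - 84)*(-10) = (45 - 84)*(-10) = -39*(-10) = 390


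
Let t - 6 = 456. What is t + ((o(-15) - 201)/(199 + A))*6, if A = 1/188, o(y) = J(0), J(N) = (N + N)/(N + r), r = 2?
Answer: 1895342/4157 ≈ 455.94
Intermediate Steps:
t = 462 (t = 6 + 456 = 462)
J(N) = 2*N/(2 + N) (J(N) = (N + N)/(N + 2) = (2*N)/(2 + N) = 2*N/(2 + N))
o(y) = 0 (o(y) = 2*0/(2 + 0) = 2*0/2 = 2*0*(½) = 0)
A = 1/188 ≈ 0.0053191
t + ((o(-15) - 201)/(199 + A))*6 = 462 + ((0 - 201)/(199 + 1/188))*6 = 462 - 201/37413/188*6 = 462 - 201*188/37413*6 = 462 - 12596/12471*6 = 462 - 25192/4157 = 1895342/4157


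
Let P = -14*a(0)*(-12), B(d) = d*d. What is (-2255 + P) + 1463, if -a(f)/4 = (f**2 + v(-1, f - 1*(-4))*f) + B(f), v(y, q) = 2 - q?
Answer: -792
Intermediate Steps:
B(d) = d**2
a(f) = -8*f**2 - 4*f*(-2 - f) (a(f) = -4*((f**2 + (2 - (f - 1*(-4)))*f) + f**2) = -4*((f**2 + (2 - (f + 4))*f) + f**2) = -4*((f**2 + (2 - (4 + f))*f) + f**2) = -4*((f**2 + (2 + (-4 - f))*f) + f**2) = -4*((f**2 + (-2 - f)*f) + f**2) = -4*((f**2 + f*(-2 - f)) + f**2) = -4*(2*f**2 + f*(-2 - f)) = -8*f**2 - 4*f*(-2 - f))
P = 0 (P = -56*0*(2 - 1*0)*(-12) = -56*0*(2 + 0)*(-12) = -56*0*2*(-12) = -14*0*(-12) = 0*(-12) = 0)
(-2255 + P) + 1463 = (-2255 + 0) + 1463 = -2255 + 1463 = -792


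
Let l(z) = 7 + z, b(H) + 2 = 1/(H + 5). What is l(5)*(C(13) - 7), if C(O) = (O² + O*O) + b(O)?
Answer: 11846/3 ≈ 3948.7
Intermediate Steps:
b(H) = -2 + 1/(5 + H) (b(H) = -2 + 1/(H + 5) = -2 + 1/(5 + H))
C(O) = 2*O² + (-9 - 2*O)/(5 + O) (C(O) = (O² + O*O) + (-9 - 2*O)/(5 + O) = (O² + O²) + (-9 - 2*O)/(5 + O) = 2*O² + (-9 - 2*O)/(5 + O))
l(5)*(C(13) - 7) = (7 + 5)*((-9 - 2*13 + 2*13²*(5 + 13))/(5 + 13) - 7) = 12*((-9 - 26 + 2*169*18)/18 - 7) = 12*((-9 - 26 + 6084)/18 - 7) = 12*((1/18)*6049 - 7) = 12*(6049/18 - 7) = 12*(5923/18) = 11846/3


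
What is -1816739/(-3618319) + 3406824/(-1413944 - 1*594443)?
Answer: -8678261018863/7266984841453 ≈ -1.1942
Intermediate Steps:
-1816739/(-3618319) + 3406824/(-1413944 - 1*594443) = -1816739*(-1/3618319) + 3406824/(-1413944 - 594443) = 1816739/3618319 + 3406824/(-2008387) = 1816739/3618319 + 3406824*(-1/2008387) = 1816739/3618319 - 3406824/2008387 = -8678261018863/7266984841453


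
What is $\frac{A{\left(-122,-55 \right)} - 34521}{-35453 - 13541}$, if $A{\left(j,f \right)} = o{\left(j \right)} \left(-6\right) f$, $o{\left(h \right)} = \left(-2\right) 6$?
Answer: $\frac{38481}{48994} \approx 0.78542$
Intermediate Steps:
$o{\left(h \right)} = -12$
$A{\left(j,f \right)} = 72 f$ ($A{\left(j,f \right)} = \left(-12\right) \left(-6\right) f = 72 f$)
$\frac{A{\left(-122,-55 \right)} - 34521}{-35453 - 13541} = \frac{72 \left(-55\right) - 34521}{-35453 - 13541} = \frac{-3960 - 34521}{-48994} = \left(-38481\right) \left(- \frac{1}{48994}\right) = \frac{38481}{48994}$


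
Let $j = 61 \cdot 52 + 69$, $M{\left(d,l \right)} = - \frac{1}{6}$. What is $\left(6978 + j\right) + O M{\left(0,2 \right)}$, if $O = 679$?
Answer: $\frac{60635}{6} \approx 10106.0$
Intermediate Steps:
$M{\left(d,l \right)} = - \frac{1}{6}$ ($M{\left(d,l \right)} = \left(-1\right) \frac{1}{6} = - \frac{1}{6}$)
$j = 3241$ ($j = 3172 + 69 = 3241$)
$\left(6978 + j\right) + O M{\left(0,2 \right)} = \left(6978 + 3241\right) + 679 \left(- \frac{1}{6}\right) = 10219 - \frac{679}{6} = \frac{60635}{6}$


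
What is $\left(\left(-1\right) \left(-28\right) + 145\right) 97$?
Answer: $16781$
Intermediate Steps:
$\left(\left(-1\right) \left(-28\right) + 145\right) 97 = \left(28 + 145\right) 97 = 173 \cdot 97 = 16781$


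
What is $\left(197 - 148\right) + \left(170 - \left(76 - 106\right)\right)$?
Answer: $249$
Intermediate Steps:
$\left(197 - 148\right) + \left(170 - \left(76 - 106\right)\right) = 49 + \left(170 - \left(76 - 106\right)\right) = 49 + \left(170 - -30\right) = 49 + \left(170 + 30\right) = 49 + 200 = 249$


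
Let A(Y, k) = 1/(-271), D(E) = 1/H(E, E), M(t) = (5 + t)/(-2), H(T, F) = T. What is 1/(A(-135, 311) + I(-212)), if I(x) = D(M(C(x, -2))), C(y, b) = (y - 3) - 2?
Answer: 28726/165 ≈ 174.10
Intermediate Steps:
C(y, b) = -5 + y (C(y, b) = (-3 + y) - 2 = -5 + y)
M(t) = -5/2 - t/2 (M(t) = (5 + t)*(-½) = -5/2 - t/2)
D(E) = 1/E
A(Y, k) = -1/271
I(x) = -2/x (I(x) = 1/(-5/2 - (-5 + x)/2) = 1/(-5/2 + (5/2 - x/2)) = 1/(-x/2) = -2/x)
1/(A(-135, 311) + I(-212)) = 1/(-1/271 - 2/(-212)) = 1/(-1/271 - 2*(-1/212)) = 1/(-1/271 + 1/106) = 1/(165/28726) = 28726/165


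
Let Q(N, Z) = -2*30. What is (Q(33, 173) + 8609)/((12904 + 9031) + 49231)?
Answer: 8549/71166 ≈ 0.12013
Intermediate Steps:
Q(N, Z) = -60
(Q(33, 173) + 8609)/((12904 + 9031) + 49231) = (-60 + 8609)/((12904 + 9031) + 49231) = 8549/(21935 + 49231) = 8549/71166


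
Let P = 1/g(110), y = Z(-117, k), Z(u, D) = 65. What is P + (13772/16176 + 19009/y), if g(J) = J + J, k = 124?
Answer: 212017811/722865 ≈ 293.30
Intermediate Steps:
y = 65
g(J) = 2*J
P = 1/220 (P = 1/(2*110) = 1/220 ≈ 0.0045455)
P + (13772/16176 + 19009/y) = 1/220 + (13772/16176 + 19009/65) = 1/220 + (13772*(1/16176) + 19009*(1/65)) = 1/220 + (3443/4044 + 19009/65) = 1/220 + 77096191/262860 = 212017811/722865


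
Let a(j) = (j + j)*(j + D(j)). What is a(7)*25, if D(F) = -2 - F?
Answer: -700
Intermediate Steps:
a(j) = -4*j (a(j) = (j + j)*(j + (-2 - j)) = (2*j)*(-2) = -4*j)
a(7)*25 = -4*7*25 = -28*25 = -700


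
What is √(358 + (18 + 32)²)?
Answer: √2858 ≈ 53.460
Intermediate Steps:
√(358 + (18 + 32)²) = √(358 + 50²) = √(358 + 2500) = √2858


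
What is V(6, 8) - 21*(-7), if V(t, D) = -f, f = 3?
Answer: 144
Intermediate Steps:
V(t, D) = -3 (V(t, D) = -1*3 = -3)
V(6, 8) - 21*(-7) = -3 - 21*(-7) = -3 + 147 = 144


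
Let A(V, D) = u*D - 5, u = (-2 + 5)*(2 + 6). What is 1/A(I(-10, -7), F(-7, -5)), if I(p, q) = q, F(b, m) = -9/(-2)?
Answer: 1/103 ≈ 0.0097087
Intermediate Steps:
F(b, m) = 9/2 (F(b, m) = -9*(-½) = 9/2)
u = 24 (u = 3*8 = 24)
A(V, D) = -5 + 24*D (A(V, D) = 24*D - 5 = -5 + 24*D)
1/A(I(-10, -7), F(-7, -5)) = 1/(-5 + 24*(9/2)) = 1/(-5 + 108) = 1/103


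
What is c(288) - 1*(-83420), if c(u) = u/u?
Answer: 83421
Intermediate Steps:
c(u) = 1
c(288) - 1*(-83420) = 1 - 1*(-83420) = 1 + 83420 = 83421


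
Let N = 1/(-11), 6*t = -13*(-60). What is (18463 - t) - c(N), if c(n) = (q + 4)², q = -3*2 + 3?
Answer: 18332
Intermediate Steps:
t = 130 (t = (-13*(-60))/6 = (⅙)*780 = 130)
q = -3 (q = -6 + 3 = -3)
N = -1/11 ≈ -0.090909
c(n) = 1 (c(n) = (-3 + 4)² = 1² = 1)
(18463 - t) - c(N) = (18463 - 1*130) - 1*1 = (18463 - 130) - 1 = 18333 - 1 = 18332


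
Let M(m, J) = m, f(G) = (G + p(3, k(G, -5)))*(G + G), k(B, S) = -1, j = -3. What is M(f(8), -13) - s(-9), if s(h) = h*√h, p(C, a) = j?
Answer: 80 + 27*I ≈ 80.0 + 27.0*I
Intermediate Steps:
p(C, a) = -3
f(G) = 2*G*(-3 + G) (f(G) = (G - 3)*(G + G) = (-3 + G)*(2*G) = 2*G*(-3 + G))
s(h) = h^(3/2)
M(f(8), -13) - s(-9) = 2*8*(-3 + 8) - (-9)^(3/2) = 2*8*5 - (-27)*I = 80 + 27*I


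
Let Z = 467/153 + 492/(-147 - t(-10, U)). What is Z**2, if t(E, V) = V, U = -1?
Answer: 12581209/124746561 ≈ 0.10085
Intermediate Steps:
Z = -3547/11169 (Z = 467/153 + 492/(-147 - 1*(-1)) = 467*(1/153) + 492/(-147 + 1) = 467/153 + 492/(-146) = 467/153 + 492*(-1/146) = 467/153 - 246/73 = -3547/11169 ≈ -0.31758)
Z**2 = (-3547/11169)**2 = 12581209/124746561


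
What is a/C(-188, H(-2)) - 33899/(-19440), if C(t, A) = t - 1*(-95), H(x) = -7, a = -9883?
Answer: 65092709/602640 ≈ 108.01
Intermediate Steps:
C(t, A) = 95 + t (C(t, A) = t + 95 = 95 + t)
a/C(-188, H(-2)) - 33899/(-19440) = -9883/(95 - 188) - 33899/(-19440) = -9883/(-93) - 33899*(-1/19440) = -9883*(-1/93) + 33899/19440 = 9883/93 + 33899/19440 = 65092709/602640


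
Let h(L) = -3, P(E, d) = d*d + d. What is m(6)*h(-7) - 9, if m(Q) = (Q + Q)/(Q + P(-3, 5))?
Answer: -10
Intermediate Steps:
P(E, d) = d + d² (P(E, d) = d² + d = d + d²)
m(Q) = 2*Q/(30 + Q) (m(Q) = (Q + Q)/(Q + 5*(1 + 5)) = (2*Q)/(Q + 5*6) = (2*Q)/(Q + 30) = (2*Q)/(30 + Q) = 2*Q/(30 + Q))
m(6)*h(-7) - 9 = (2*6/(30 + 6))*(-3) - 9 = (2*6/36)*(-3) - 9 = (2*6*(1/36))*(-3) - 9 = (⅓)*(-3) - 9 = -1 - 9 = -10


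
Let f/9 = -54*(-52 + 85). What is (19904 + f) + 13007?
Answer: 16873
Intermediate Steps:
f = -16038 (f = 9*(-54*(-52 + 85)) = 9*(-54*33) = 9*(-1782) = -16038)
(19904 + f) + 13007 = (19904 - 16038) + 13007 = 3866 + 13007 = 16873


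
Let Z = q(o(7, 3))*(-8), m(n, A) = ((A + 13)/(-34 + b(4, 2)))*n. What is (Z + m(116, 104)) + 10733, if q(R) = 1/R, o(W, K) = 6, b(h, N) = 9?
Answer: 764159/75 ≈ 10189.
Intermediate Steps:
m(n, A) = n*(-13/25 - A/25) (m(n, A) = ((A + 13)/(-34 + 9))*n = ((13 + A)/(-25))*n = ((13 + A)*(-1/25))*n = (-13/25 - A/25)*n = n*(-13/25 - A/25))
Z = -4/3 (Z = -8/6 = (⅙)*(-8) = -4/3 ≈ -1.3333)
(Z + m(116, 104)) + 10733 = (-4/3 - 1/25*116*(13 + 104)) + 10733 = (-4/3 - 1/25*116*117) + 10733 = (-4/3 - 13572/25) + 10733 = -40816/75 + 10733 = 764159/75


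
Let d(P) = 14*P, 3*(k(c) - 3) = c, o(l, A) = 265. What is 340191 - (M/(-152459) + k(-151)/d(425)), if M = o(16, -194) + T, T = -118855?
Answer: 462895680954664/1360696575 ≈ 3.4019e+5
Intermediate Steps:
k(c) = 3 + c/3
M = -118590 (M = 265 - 118855 = -118590)
340191 - (M/(-152459) + k(-151)/d(425)) = 340191 - (-118590/(-152459) + (3 + (⅓)*(-151))/((14*425))) = 340191 - (-118590*(-1/152459) + (3 - 151/3)/5950) = 340191 - (118590/152459 - 142/3*1/5950) = 340191 - (118590/152459 - 71/8925) = 340191 - 1*1047591161/1360696575 = 340191 - 1047591161/1360696575 = 462895680954664/1360696575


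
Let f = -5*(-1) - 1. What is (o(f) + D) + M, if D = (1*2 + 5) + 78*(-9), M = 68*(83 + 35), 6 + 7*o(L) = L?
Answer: 51301/7 ≈ 7328.7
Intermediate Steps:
f = 4 (f = 5 - 1 = 4)
o(L) = -6/7 + L/7
M = 8024 (M = 68*118 = 8024)
D = -695 (D = (2 + 5) - 702 = 7 - 702 = -695)
(o(f) + D) + M = ((-6/7 + (⅐)*4) - 695) + 8024 = ((-6/7 + 4/7) - 695) + 8024 = (-2/7 - 695) + 8024 = -4867/7 + 8024 = 51301/7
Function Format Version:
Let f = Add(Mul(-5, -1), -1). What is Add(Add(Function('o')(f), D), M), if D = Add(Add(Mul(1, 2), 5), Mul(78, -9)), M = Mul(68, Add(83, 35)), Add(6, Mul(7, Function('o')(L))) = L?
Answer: Rational(51301, 7) ≈ 7328.7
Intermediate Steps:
f = 4 (f = Add(5, -1) = 4)
Function('o')(L) = Add(Rational(-6, 7), Mul(Rational(1, 7), L))
M = 8024 (M = Mul(68, 118) = 8024)
D = -695 (D = Add(Add(2, 5), -702) = Add(7, -702) = -695)
Add(Add(Function('o')(f), D), M) = Add(Add(Add(Rational(-6, 7), Mul(Rational(1, 7), 4)), -695), 8024) = Add(Add(Add(Rational(-6, 7), Rational(4, 7)), -695), 8024) = Add(Add(Rational(-2, 7), -695), 8024) = Add(Rational(-4867, 7), 8024) = Rational(51301, 7)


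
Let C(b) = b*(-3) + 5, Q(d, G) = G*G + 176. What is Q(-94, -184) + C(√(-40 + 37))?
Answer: 34037 - 3*I*√3 ≈ 34037.0 - 5.1962*I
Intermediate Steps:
Q(d, G) = 176 + G² (Q(d, G) = G² + 176 = 176 + G²)
C(b) = 5 - 3*b (C(b) = -3*b + 5 = 5 - 3*b)
Q(-94, -184) + C(√(-40 + 37)) = (176 + (-184)²) + (5 - 3*√(-40 + 37)) = (176 + 33856) + (5 - 3*I*√3) = 34032 + (5 - 3*I*√3) = 34037 - 3*I*√3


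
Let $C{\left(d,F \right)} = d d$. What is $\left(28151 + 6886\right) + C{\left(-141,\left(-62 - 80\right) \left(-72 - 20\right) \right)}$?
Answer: $54918$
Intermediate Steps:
$C{\left(d,F \right)} = d^{2}$
$\left(28151 + 6886\right) + C{\left(-141,\left(-62 - 80\right) \left(-72 - 20\right) \right)} = \left(28151 + 6886\right) + \left(-141\right)^{2} = 35037 + 19881 = 54918$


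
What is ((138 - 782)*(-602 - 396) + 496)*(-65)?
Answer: -41808520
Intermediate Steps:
((138 - 782)*(-602 - 396) + 496)*(-65) = (-644*(-998) + 496)*(-65) = (642712 + 496)*(-65) = 643208*(-65) = -41808520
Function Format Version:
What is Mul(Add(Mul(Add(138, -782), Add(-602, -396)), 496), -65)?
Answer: -41808520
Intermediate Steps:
Mul(Add(Mul(Add(138, -782), Add(-602, -396)), 496), -65) = Mul(Add(Mul(-644, -998), 496), -65) = Mul(Add(642712, 496), -65) = Mul(643208, -65) = -41808520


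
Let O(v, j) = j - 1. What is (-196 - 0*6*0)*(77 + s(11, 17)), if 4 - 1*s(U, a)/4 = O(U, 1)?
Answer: -18228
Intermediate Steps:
O(v, j) = -1 + j
s(U, a) = 16 (s(U, a) = 16 - 4*(-1 + 1) = 16 - 4*0 = 16 + 0 = 16)
(-196 - 0*6*0)*(77 + s(11, 17)) = (-196 - 0*6*0)*(77 + 16) = (-196 - 0*0)*93 = (-196 - 1*0)*93 = (-196 + 0)*93 = -196*93 = -18228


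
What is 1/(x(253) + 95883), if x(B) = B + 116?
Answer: 1/96252 ≈ 1.0389e-5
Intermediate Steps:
x(B) = 116 + B
1/(x(253) + 95883) = 1/((116 + 253) + 95883) = 1/(369 + 95883) = 1/96252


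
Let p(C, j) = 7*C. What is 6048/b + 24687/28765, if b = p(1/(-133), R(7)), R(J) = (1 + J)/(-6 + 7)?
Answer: -3305418993/28765 ≈ -1.1491e+5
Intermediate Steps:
R(J) = 1 + J (R(J) = (1 + J)/1 = (1 + J)*1 = 1 + J)
b = -1/19 (b = 7/(-133) = 7*(-1/133) = -1/19 ≈ -0.052632)
6048/b + 24687/28765 = 6048/(-1/19) + 24687/28765 = 6048*(-19) + 24687*(1/28765) = -114912 + 24687/28765 = -3305418993/28765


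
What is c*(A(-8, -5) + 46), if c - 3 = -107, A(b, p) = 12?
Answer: -6032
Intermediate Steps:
c = -104 (c = 3 - 107 = -104)
c*(A(-8, -5) + 46) = -104*(12 + 46) = -104*58 = -6032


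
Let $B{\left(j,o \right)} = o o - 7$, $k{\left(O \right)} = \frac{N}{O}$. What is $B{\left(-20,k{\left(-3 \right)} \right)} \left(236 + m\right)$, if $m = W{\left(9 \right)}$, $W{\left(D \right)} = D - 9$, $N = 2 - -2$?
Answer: $- \frac{11092}{9} \approx -1232.4$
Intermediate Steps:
$N = 4$ ($N = 2 + 2 = 4$)
$k{\left(O \right)} = \frac{4}{O}$
$B{\left(j,o \right)} = -7 + o^{2}$ ($B{\left(j,o \right)} = o^{2} - 7 = -7 + o^{2}$)
$W{\left(D \right)} = -9 + D$
$m = 0$ ($m = -9 + 9 = 0$)
$B{\left(-20,k{\left(-3 \right)} \right)} \left(236 + m\right) = \left(-7 + \left(\frac{4}{-3}\right)^{2}\right) \left(236 + 0\right) = \left(-7 + \left(4 \left(- \frac{1}{3}\right)\right)^{2}\right) 236 = \left(-7 + \left(- \frac{4}{3}\right)^{2}\right) 236 = \left(-7 + \frac{16}{9}\right) 236 = \left(- \frac{47}{9}\right) 236 = - \frac{11092}{9}$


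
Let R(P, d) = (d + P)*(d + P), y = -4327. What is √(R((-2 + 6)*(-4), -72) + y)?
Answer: √3417 ≈ 58.455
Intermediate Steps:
R(P, d) = (P + d)² (R(P, d) = (P + d)*(P + d) = (P + d)²)
√(R((-2 + 6)*(-4), -72) + y) = √(((-2 + 6)*(-4) - 72)² - 4327) = √((4*(-4) - 72)² - 4327) = √((-16 - 72)² - 4327) = √((-88)² - 4327) = √(7744 - 4327) = √3417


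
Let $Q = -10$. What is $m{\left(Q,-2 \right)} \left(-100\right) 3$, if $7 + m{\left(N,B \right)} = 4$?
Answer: $900$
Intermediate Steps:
$m{\left(N,B \right)} = -3$ ($m{\left(N,B \right)} = -7 + 4 = -3$)
$m{\left(Q,-2 \right)} \left(-100\right) 3 = \left(-3\right) \left(-100\right) 3 = 300 \cdot 3 = 900$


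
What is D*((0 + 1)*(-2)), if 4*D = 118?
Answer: -59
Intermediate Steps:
D = 59/2 (D = (¼)*118 = 59/2 ≈ 29.500)
D*((0 + 1)*(-2)) = 59*((0 + 1)*(-2))/2 = 59*(1*(-2))/2 = (59/2)*(-2) = -59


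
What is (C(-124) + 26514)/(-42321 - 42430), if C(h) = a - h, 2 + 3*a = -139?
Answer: -26591/84751 ≈ -0.31375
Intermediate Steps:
a = -47 (a = -2/3 + (1/3)*(-139) = -2/3 - 139/3 = -47)
C(h) = -47 - h
(C(-124) + 26514)/(-42321 - 42430) = ((-47 - 1*(-124)) + 26514)/(-42321 - 42430) = ((-47 + 124) + 26514)/(-84751) = (77 + 26514)*(-1/84751) = 26591*(-1/84751) = -26591/84751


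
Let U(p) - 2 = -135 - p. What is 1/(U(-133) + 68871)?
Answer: 1/68871 ≈ 1.4520e-5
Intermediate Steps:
U(p) = -133 - p (U(p) = 2 + (-135 - p) = -133 - p)
1/(U(-133) + 68871) = 1/((-133 - 1*(-133)) + 68871) = 1/((-133 + 133) + 68871) = 1/(0 + 68871) = 1/68871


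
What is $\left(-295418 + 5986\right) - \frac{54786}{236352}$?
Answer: $- \frac{11401314475}{39392} \approx -2.8943 \cdot 10^{5}$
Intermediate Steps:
$\left(-295418 + 5986\right) - \frac{54786}{236352} = -289432 - \frac{9131}{39392} = - \frac{11401314475}{39392}$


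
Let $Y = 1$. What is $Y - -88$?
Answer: $89$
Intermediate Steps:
$Y - -88 = 1 - -88 = 1 + 88 = 89$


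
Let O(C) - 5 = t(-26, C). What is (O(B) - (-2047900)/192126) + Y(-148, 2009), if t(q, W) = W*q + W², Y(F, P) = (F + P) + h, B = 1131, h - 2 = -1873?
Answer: 120055758200/96063 ≈ 1.2498e+6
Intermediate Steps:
h = -1871 (h = 2 - 1873 = -1871)
Y(F, P) = -1871 + F + P (Y(F, P) = (F + P) - 1871 = -1871 + F + P)
t(q, W) = W² + W*q
O(C) = 5 + C*(-26 + C) (O(C) = 5 + C*(C - 26) = 5 + C*(-26 + C))
(O(B) - (-2047900)/192126) + Y(-148, 2009) = ((5 + 1131*(-26 + 1131)) - (-2047900)/192126) + (-1871 - 148 + 2009) = ((5 + 1131*1105) - (-2047900)/192126) - 10 = ((5 + 1249755) - 1*(-1023950/96063)) - 10 = (1249760 + 1023950/96063) - 10 = 120056718830/96063 - 10 = 120055758200/96063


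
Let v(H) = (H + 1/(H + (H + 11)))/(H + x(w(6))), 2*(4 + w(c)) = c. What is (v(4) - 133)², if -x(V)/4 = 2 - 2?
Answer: 100620961/5776 ≈ 17421.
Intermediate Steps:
w(c) = -4 + c/2
x(V) = 0 (x(V) = -4*(2 - 2) = -4*0 = 0)
v(H) = (H + 1/(11 + 2*H))/H (v(H) = (H + 1/(H + (H + 11)))/(H + 0) = (H + 1/(H + (11 + H)))/H = (H + 1/(11 + 2*H))/H)
(v(4) - 133)² = ((1 + 2*4² + 11*4)/(4*(11 + 2*4)) - 133)² = ((1 + 2*16 + 44)/(4*(11 + 8)) - 133)² = ((¼)*(1 + 32 + 44)/19 - 133)² = ((¼)*(1/19)*77 - 133)² = (77/76 - 133)² = (-10031/76)² = 100620961/5776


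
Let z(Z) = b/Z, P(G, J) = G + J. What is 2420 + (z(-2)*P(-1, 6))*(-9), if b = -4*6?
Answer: 1880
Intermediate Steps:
b = -24
z(Z) = -24/Z
2420 + (z(-2)*P(-1, 6))*(-9) = 2420 + ((-24/(-2))*(-1 + 6))*(-9) = 2420 + (-24*(-½)*5)*(-9) = 2420 + (12*5)*(-9) = 2420 + 60*(-9) = 2420 - 540 = 1880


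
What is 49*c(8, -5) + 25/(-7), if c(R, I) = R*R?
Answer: 21927/7 ≈ 3132.4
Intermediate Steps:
c(R, I) = R²
49*c(8, -5) + 25/(-7) = 49*8² + 25/(-7) = 49*64 + 25*(-⅐) = 3136 - 25/7 = 21927/7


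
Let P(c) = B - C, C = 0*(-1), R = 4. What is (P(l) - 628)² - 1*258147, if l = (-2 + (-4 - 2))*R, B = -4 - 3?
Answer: 145078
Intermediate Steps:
C = 0
B = -7
l = -32 (l = (-2 + (-4 - 2))*4 = (-2 - 6)*4 = -8*4 = -32)
P(c) = -7 (P(c) = -7 - 1*0 = -7 + 0 = -7)
(P(l) - 628)² - 1*258147 = (-7 - 628)² - 1*258147 = (-635)² - 258147 = 403225 - 258147 = 145078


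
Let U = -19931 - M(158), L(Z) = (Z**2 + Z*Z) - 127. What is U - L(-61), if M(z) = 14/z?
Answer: -2152441/79 ≈ -27246.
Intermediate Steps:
L(Z) = -127 + 2*Z**2 (L(Z) = (Z**2 + Z**2) - 127 = 2*Z**2 - 127 = -127 + 2*Z**2)
U = -1574556/79 (U = -19931 - 14/158 = -19931 - 1*7/79 = -19931 - 7/79 = -1574556/79 ≈ -19931.)
U - L(-61) = -1574556/79 - (-127 + 2*(-61)**2) = -1574556/79 - (-127 + 2*3721) = -1574556/79 - (-127 + 7442) = -1574556/79 - 1*7315 = -1574556/79 - 7315 = -2152441/79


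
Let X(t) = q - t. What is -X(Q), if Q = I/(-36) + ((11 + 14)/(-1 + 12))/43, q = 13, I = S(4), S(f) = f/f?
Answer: -220937/17028 ≈ -12.975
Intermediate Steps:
S(f) = 1
I = 1
Q = 427/17028 (Q = 1/(-36) + ((11 + 14)/(-1 + 12))/43 = 1*(-1/36) + (25/11)*(1/43) = -1/36 + (25*(1/11))*(1/43) = -1/36 + (25/11)*(1/43) = -1/36 + 25/473 = 427/17028 ≈ 0.025076)
X(t) = 13 - t
-X(Q) = -(13 - 1*427/17028) = -(13 - 427/17028) = -1*220937/17028 = -220937/17028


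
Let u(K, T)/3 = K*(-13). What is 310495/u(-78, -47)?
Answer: 310495/3042 ≈ 102.07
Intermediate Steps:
u(K, T) = -39*K (u(K, T) = 3*(K*(-13)) = 3*(-13*K) = -39*K)
310495/u(-78, -47) = 310495/((-39*(-78))) = 310495/3042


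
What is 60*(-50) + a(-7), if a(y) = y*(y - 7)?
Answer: -2902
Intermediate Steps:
a(y) = y*(-7 + y)
60*(-50) + a(-7) = 60*(-50) - 7*(-7 - 7) = -3000 - 7*(-14) = -3000 + 98 = -2902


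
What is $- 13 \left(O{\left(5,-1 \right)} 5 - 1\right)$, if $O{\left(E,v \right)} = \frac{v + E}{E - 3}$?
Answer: $-117$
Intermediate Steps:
$O{\left(E,v \right)} = \frac{E + v}{-3 + E}$
$- 13 \left(O{\left(5,-1 \right)} 5 - 1\right) = - 13 \left(\frac{5 - 1}{-3 + 5} \cdot 5 - 1\right) = - 13 \left(\frac{1}{2} \cdot 4 \cdot 5 - 1\right) = - 13 \left(2 \cdot 5 - 1\right) = - 13 \left(10 - 1\right) = \left(-13\right) 9 = -117$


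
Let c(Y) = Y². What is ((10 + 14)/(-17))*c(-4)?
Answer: -384/17 ≈ -22.588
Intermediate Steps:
((10 + 14)/(-17))*c(-4) = ((10 + 14)/(-17))*(-4)² = (24*(-1/17))*16 = -24/17*16 = -384/17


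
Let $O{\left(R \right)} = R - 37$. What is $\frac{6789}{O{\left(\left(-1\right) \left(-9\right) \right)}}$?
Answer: $- \frac{6789}{28} \approx -242.46$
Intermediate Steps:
$O{\left(R \right)} = -37 + R$ ($O{\left(R \right)} = R - 37 = -37 + R$)
$\frac{6789}{O{\left(\left(-1\right) \left(-9\right) \right)}} = \frac{6789}{-37 - -9} = \frac{6789}{-37 + 9} = \frac{6789}{-28} = 6789 \left(- \frac{1}{28}\right) = - \frac{6789}{28}$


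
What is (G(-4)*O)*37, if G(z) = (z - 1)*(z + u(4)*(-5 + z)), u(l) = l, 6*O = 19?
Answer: 70300/3 ≈ 23433.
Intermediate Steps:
O = 19/6 (O = (1/6)*19 = 19/6 ≈ 3.1667)
G(z) = (-1 + z)*(-20 + 5*z) (G(z) = (z - 1)*(z + 4*(-5 + z)) = (-1 + z)*(z + (-20 + 4*z)) = (-1 + z)*(-20 + 5*z))
(G(-4)*O)*37 = ((20 - 25*(-4) + 5*(-4)**2)*(19/6))*37 = ((20 + 100 + 5*16)*(19/6))*37 = ((20 + 100 + 80)*(19/6))*37 = (200*(19/6))*37 = (1900/3)*37 = 70300/3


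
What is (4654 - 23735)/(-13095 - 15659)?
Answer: 19081/28754 ≈ 0.66359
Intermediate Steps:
(4654 - 23735)/(-13095 - 15659) = -19081/(-28754) = -19081*(-1/28754) = 19081/28754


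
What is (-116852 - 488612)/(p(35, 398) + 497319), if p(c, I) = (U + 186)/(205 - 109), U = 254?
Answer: -7265568/5967883 ≈ -1.2174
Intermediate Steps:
p(c, I) = 55/12 (p(c, I) = (254 + 186)/(205 - 109) = 440/96 = 440*(1/96) = 55/12)
(-116852 - 488612)/(p(35, 398) + 497319) = (-116852 - 488612)/(55/12 + 497319) = -605464/5967883/12 = -605464*12/5967883 = -7265568/5967883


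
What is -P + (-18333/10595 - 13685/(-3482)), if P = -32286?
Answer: 1191169489009/36891790 ≈ 32288.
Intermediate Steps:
-P + (-18333/10595 - 13685/(-3482)) = -1*(-32286) + (-18333/10595 - 13685/(-3482)) = 32286 + (-18333*1/10595 - 13685*(-1/3482)) = 32286 + (-18333/10595 + 13685/3482) = 32286 + 81157069/36891790 = 1191169489009/36891790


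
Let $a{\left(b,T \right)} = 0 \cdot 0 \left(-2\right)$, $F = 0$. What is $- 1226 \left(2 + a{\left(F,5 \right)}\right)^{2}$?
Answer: $-4904$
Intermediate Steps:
$a{\left(b,T \right)} = 0$ ($a{\left(b,T \right)} = 0 \left(-2\right) = 0$)
$- 1226 \left(2 + a{\left(F,5 \right)}\right)^{2} = - 1226 \left(2 + 0\right)^{2} = - 1226 \cdot 2^{2} = \left(-1226\right) 4 = -4904$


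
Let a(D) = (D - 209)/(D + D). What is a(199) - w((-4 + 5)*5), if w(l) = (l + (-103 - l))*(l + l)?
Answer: 204965/199 ≈ 1030.0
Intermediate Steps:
a(D) = (-209 + D)/(2*D) (a(D) = (-209 + D)/((2*D)) = (-209 + D)*(1/(2*D)) = (-209 + D)/(2*D))
w(l) = -206*l
a(199) - w((-4 + 5)*5) = (½)*(-209 + 199)/199 - (-206)*(-4 + 5)*5 = (½)*(1/199)*(-10) - (-206)*1*5 = -5/199 - (-206)*5 = -5/199 - 1*(-1030) = -5/199 + 1030 = 204965/199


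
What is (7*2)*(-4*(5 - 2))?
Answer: -168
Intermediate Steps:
(7*2)*(-4*(5 - 2)) = 14*(-4*3) = 14*(-12) = -168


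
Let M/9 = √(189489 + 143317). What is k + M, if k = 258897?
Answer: 258897 + 9*√332806 ≈ 2.6409e+5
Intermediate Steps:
M = 9*√332806 (M = 9*√(189489 + 143317) = 9*√332806 ≈ 5192.0)
k + M = 258897 + 9*√332806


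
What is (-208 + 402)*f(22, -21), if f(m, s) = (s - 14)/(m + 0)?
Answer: -3395/11 ≈ -308.64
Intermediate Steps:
f(m, s) = (-14 + s)/m
(-208 + 402)*f(22, -21) = (-208 + 402)*((-14 - 21)/22) = 194*((1/22)*(-35)) = 194*(-35/22) = -3395/11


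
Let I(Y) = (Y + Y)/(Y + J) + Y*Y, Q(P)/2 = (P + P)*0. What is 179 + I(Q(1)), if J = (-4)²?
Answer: 179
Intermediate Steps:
J = 16
Q(P) = 0 (Q(P) = 2*((P + P)*0) = 2*((2*P)*0) = 2*0 = 0)
I(Y) = Y² + 2*Y/(16 + Y) (I(Y) = (Y + Y)/(Y + 16) + Y*Y = (2*Y)/(16 + Y) + Y² = 2*Y/(16 + Y) + Y² = Y² + 2*Y/(16 + Y))
179 + I(Q(1)) = 179 + 0*(2 + 0² + 16*0)/(16 + 0) = 179 + 0*(2 + 0 + 0)/16 = 179 + 0*(1/16)*2 = 179 + 0 = 179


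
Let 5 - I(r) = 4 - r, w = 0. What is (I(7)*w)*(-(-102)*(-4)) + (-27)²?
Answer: 729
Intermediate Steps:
I(r) = 1 + r (I(r) = 5 - (4 - r) = 5 + (-4 + r) = 1 + r)
(I(7)*w)*(-(-102)*(-4)) + (-27)² = ((1 + 7)*0)*(-(-102)*(-4)) + (-27)² = (8*0)*(-17*24) + 729 = 0*(-408) + 729 = 0 + 729 = 729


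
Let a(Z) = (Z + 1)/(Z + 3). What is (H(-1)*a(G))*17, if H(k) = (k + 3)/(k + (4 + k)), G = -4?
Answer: 51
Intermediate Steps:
H(k) = (3 + k)/(4 + 2*k)
a(Z) = (1 + Z)/(3 + Z)
(H(-1)*a(G))*17 = (((3 - 1)/(2*(2 - 1)))*((1 - 4)/(3 - 4)))*17 = (((½)*2/1)*(-3/(-1)))*17 = (((½)*1*2)*(-1*(-3)))*17 = (1*3)*17 = 3*17 = 51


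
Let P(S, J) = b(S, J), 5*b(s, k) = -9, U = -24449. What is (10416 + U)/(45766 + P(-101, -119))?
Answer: -70165/228821 ≈ -0.30664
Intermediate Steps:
b(s, k) = -9/5 (b(s, k) = (⅕)*(-9) = -9/5)
P(S, J) = -9/5
(10416 + U)/(45766 + P(-101, -119)) = (10416 - 24449)/(45766 - 9/5) = -14033/228821/5 = -14033*5/228821 = -70165/228821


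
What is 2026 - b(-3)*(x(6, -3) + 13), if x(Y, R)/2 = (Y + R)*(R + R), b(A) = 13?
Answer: 2325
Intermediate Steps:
x(Y, R) = 4*R*(R + Y) (x(Y, R) = 2*((Y + R)*(R + R)) = 2*((R + Y)*(2*R)) = 2*(2*R*(R + Y)) = 4*R*(R + Y))
2026 - b(-3)*(x(6, -3) + 13) = 2026 - 13*(4*(-3)*(-3 + 6) + 13) = 2026 - 13*(4*(-3)*3 + 13) = 2026 - 13*(-36 + 13) = 2026 - 13*(-23) = 2026 - 1*(-299) = 2026 + 299 = 2325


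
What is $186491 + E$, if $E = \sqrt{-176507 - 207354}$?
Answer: $186491 + i \sqrt{383861} \approx 1.8649 \cdot 10^{5} + 619.57 i$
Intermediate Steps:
$E = i \sqrt{383861}$ ($E = \sqrt{-383861} = i \sqrt{383861} \approx 619.57 i$)
$186491 + E = 186491 + i \sqrt{383861}$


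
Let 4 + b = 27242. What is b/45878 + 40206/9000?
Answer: 174142739/34408500 ≈ 5.0610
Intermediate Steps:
b = 27238 (b = -4 + 27242 = 27238)
b/45878 + 40206/9000 = 27238/45878 + 40206/9000 = 27238*(1/45878) + 40206*(1/9000) = 13619/22939 + 6701/1500 = 174142739/34408500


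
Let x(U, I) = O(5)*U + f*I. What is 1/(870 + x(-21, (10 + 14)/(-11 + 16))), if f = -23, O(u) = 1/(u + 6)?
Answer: 55/41673 ≈ 0.0013198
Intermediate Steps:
O(u) = 1/(6 + u)
x(U, I) = -23*I + U/11 (x(U, I) = U/(6 + 5) - 23*I = U/11 - 23*I = -23*I + U/11)
1/(870 + x(-21, (10 + 14)/(-11 + 16))) = 1/(870 + (-23*(10 + 14)/(-11 + 16) + (1/11)*(-21))) = 1/(870 + (-552/5 - 21/11)) = 1/(870 - 6177/55) = 1/(41673/55) = 55/41673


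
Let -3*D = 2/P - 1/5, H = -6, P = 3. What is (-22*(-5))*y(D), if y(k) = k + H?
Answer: -6094/9 ≈ -677.11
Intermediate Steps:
D = -7/45 (D = -(2/3 - 1/5)/3 = -1/3*7/15 = -7/45 ≈ -0.15556)
y(k) = -6 + k (y(k) = k - 6 = -6 + k)
(-22*(-5))*y(D) = (-22*(-5))*(-6 - 7/45) = 110*(-277/45) = -6094/9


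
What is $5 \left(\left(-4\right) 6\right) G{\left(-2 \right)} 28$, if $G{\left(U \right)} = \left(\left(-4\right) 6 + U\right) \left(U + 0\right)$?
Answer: $-174720$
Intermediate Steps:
$G{\left(U \right)} = U \left(-24 + U\right)$ ($G{\left(U \right)} = \left(-24 + U\right) U = U \left(-24 + U\right)$)
$5 \left(\left(-4\right) 6\right) G{\left(-2 \right)} 28 = 5 \left(\left(-4\right) 6\right) \left(- 2 \left(-24 - 2\right)\right) 28 = 5 \left(-24\right) \left(\left(-2\right) \left(-26\right)\right) 28 = \left(-120\right) 52 \cdot 28 = \left(-6240\right) 28 = -174720$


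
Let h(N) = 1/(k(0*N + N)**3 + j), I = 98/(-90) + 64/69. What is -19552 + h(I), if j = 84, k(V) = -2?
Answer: -1485951/76 ≈ -19552.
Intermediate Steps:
I = -167/1035 (I = 98*(-1/90) + 64*(1/69) = -49/45 + 64/69 = -167/1035 ≈ -0.16135)
h(N) = 1/76 (h(N) = 1/((-2)**3 + 84) = 1/(-8 + 84) = 1/76)
-19552 + h(I) = -19552 + 1/76 = -1485951/76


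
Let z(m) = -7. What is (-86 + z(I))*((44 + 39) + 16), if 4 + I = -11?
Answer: -9207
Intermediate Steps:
I = -15 (I = -4 - 11 = -15)
(-86 + z(I))*((44 + 39) + 16) = (-86 - 7)*((44 + 39) + 16) = -93*(83 + 16) = -93*99 = -9207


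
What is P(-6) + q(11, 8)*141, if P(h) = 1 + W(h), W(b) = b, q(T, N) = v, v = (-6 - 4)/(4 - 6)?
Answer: 700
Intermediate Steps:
v = 5 (v = -10/(-2) = -10*(-½) = 5)
q(T, N) = 5
P(h) = 1 + h
P(-6) + q(11, 8)*141 = (1 - 6) + 5*141 = -5 + 705 = 700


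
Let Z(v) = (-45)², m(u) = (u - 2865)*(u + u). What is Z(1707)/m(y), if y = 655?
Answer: -81/115804 ≈ -0.00069946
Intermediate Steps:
m(u) = 2*u*(-2865 + u) (m(u) = (-2865 + u)*(2*u) = 2*u*(-2865 + u))
Z(v) = 2025
Z(1707)/m(y) = 2025/((2*655*(-2865 + 655))) = 2025/((2*655*(-2210))) = 2025/(-2895100) = 2025*(-1/2895100) = -81/115804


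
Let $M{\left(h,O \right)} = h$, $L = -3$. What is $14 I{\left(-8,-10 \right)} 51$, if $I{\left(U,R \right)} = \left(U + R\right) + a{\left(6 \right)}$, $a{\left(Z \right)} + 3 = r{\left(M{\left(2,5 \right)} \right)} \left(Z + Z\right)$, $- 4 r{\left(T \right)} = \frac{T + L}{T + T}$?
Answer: $- \frac{28917}{2} \approx -14459.0$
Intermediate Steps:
$r{\left(T \right)} = - \frac{-3 + T}{8 T}$ ($r{\left(T \right)} = - \frac{\left(T - 3\right) \frac{1}{T + T}}{4} = - \frac{\left(-3 + T\right) \frac{1}{2 T}}{4} = - \frac{\frac{1}{2} \frac{1}{T} \left(-3 + T\right)}{4} = - \frac{-3 + T}{8 T}$)
$a{\left(Z \right)} = -3 + \frac{Z}{8}$ ($a{\left(Z \right)} = -3 + \frac{3 - 2}{8 \cdot 2} \left(Z + Z\right) = -3 + \frac{1}{8} \cdot \frac{1}{2} \left(3 - 2\right) 2 Z = -3 + \frac{1}{8} \cdot \frac{1}{2} \cdot 1 \cdot 2 Z = -3 + \frac{2 Z}{16} = -3 + \frac{Z}{8}$)
$I{\left(U,R \right)} = - \frac{9}{4} + R + U$ ($I{\left(U,R \right)} = \left(U + R\right) + \left(-3 + \frac{1}{8} \cdot 6\right) = \left(R + U\right) + \left(-3 + \frac{3}{4}\right) = \left(R + U\right) - \frac{9}{4} = - \frac{9}{4} + R + U$)
$14 I{\left(-8,-10 \right)} 51 = 14 \left(- \frac{9}{4} - 10 - 8\right) 51 = 14 \left(- \frac{81}{4}\right) 51 = \left(- \frac{567}{2}\right) 51 = - \frac{28917}{2}$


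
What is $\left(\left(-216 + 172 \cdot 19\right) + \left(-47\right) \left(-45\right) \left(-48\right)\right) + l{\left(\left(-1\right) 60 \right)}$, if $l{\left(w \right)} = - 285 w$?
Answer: $-81368$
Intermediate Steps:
$\left(\left(-216 + 172 \cdot 19\right) + \left(-47\right) \left(-45\right) \left(-48\right)\right) + l{\left(\left(-1\right) 60 \right)} = \left(\left(-216 + 172 \cdot 19\right) + \left(-47\right) \left(-45\right) \left(-48\right)\right) - 285 \left(\left(-1\right) 60\right) = \left(\left(-216 + 3268\right) + 2115 \left(-48\right)\right) - -17100 = \left(3052 - 101520\right) + 17100 = -98468 + 17100 = -81368$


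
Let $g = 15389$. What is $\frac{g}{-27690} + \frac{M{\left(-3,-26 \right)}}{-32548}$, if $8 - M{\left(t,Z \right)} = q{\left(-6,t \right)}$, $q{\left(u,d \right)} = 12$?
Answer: $- \frac{125192603}{225313530} \approx -0.55564$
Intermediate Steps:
$M{\left(t,Z \right)} = -4$ ($M{\left(t,Z \right)} = 8 - 12 = -4$)
$\frac{g}{-27690} + \frac{M{\left(-3,-26 \right)}}{-32548} = \frac{15389}{-27690} - \frac{4}{-32548} = 15389 \left(- \frac{1}{27690}\right) - - \frac{1}{8137} = - \frac{15389}{27690} + \frac{1}{8137} = - \frac{125192603}{225313530}$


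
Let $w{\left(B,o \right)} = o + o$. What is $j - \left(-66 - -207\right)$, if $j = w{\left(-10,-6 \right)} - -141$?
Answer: $-12$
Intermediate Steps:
$w{\left(B,o \right)} = 2 o$
$j = 129$ ($j = 2 \left(-6\right) - -141 = -12 + 141 = 129$)
$j - \left(-66 - -207\right) = 129 - \left(-66 - -207\right) = 129 - \left(-66 + 207\right) = 129 - 141 = -12$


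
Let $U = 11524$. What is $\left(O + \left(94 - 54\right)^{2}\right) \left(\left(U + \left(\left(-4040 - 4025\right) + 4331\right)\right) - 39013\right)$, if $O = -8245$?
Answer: $207476835$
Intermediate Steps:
$\left(O + \left(94 - 54\right)^{2}\right) \left(\left(U + \left(\left(-4040 - 4025\right) + 4331\right)\right) - 39013\right) = \left(-8245 + \left(94 - 54\right)^{2}\right) \left(\left(11524 + \left(\left(-4040 - 4025\right) + 4331\right)\right) - 39013\right) = \left(-8245 + 40^{2}\right) \left(\left(11524 + \left(-8065 + 4331\right)\right) - 39013\right) = \left(-8245 + 1600\right) \left(\left(11524 - 3734\right) - 39013\right) = - 6645 \left(7790 - 39013\right) = \left(-6645\right) \left(-31223\right) = 207476835$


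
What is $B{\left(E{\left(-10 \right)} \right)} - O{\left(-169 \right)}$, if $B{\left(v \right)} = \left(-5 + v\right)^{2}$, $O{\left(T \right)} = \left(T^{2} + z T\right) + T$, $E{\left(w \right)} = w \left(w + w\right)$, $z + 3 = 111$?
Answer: $27885$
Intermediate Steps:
$z = 108$ ($z = -3 + 111 = 108$)
$E{\left(w \right)} = 2 w^{2}$ ($E{\left(w \right)} = w 2 w = 2 w^{2}$)
$O{\left(T \right)} = T^{2} + 109 T$ ($O{\left(T \right)} = \left(T^{2} + 108 T\right) + T = T^{2} + 109 T$)
$B{\left(E{\left(-10 \right)} \right)} - O{\left(-169 \right)} = \left(-5 + 2 \left(-10\right)^{2}\right)^{2} - - 169 \left(109 - 169\right) = \left(-5 + 2 \cdot 100\right)^{2} - \left(-169\right) \left(-60\right) = \left(-5 + 200\right)^{2} - 10140 = 195^{2} - 10140 = 38025 - 10140 = 27885$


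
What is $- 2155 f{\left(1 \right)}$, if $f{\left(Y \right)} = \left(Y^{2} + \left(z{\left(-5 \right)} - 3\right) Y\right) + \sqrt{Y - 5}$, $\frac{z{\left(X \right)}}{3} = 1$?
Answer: $-2155 - 4310 i \approx -2155.0 - 4310.0 i$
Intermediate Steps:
$z{\left(X \right)} = 3$ ($z{\left(X \right)} = 3 \cdot 1 = 3$)
$f{\left(Y \right)} = Y^{2} + \sqrt{-5 + Y}$ ($f{\left(Y \right)} = \left(Y^{2} + \left(3 - 3\right) Y\right) + \sqrt{Y - 5} = \left(Y^{2} + 0 Y\right) + \sqrt{-5 + Y} = \left(Y^{2} + 0\right) + \sqrt{-5 + Y} = Y^{2} + \sqrt{-5 + Y}$)
$- 2155 f{\left(1 \right)} = - 2155 \left(1^{2} + \sqrt{-5 + 1}\right) = - 2155 \left(1 + \sqrt{-4}\right) = - 2155 \left(1 + 2 i\right) = -2155 - 4310 i$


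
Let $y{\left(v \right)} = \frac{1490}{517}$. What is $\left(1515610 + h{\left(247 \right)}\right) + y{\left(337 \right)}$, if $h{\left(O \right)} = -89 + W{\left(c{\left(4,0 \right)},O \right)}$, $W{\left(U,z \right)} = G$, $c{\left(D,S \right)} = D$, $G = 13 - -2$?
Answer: $\frac{783533602}{517} \approx 1.5155 \cdot 10^{6}$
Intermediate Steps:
$G = 15$ ($G = 13 + 2 = 15$)
$W{\left(U,z \right)} = 15$
$y{\left(v \right)} = \frac{1490}{517}$ ($y{\left(v \right)} = 1490 \cdot \frac{1}{517} = \frac{1490}{517}$)
$h{\left(O \right)} = -74$ ($h{\left(O \right)} = -89 + 15 = -74$)
$\left(1515610 + h{\left(247 \right)}\right) + y{\left(337 \right)} = \left(1515610 - 74\right) + \frac{1490}{517} = 1515536 + \frac{1490}{517} = \frac{783533602}{517}$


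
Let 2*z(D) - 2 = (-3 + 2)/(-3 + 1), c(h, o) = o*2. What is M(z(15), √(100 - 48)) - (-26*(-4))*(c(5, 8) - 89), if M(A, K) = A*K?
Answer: 7592 + 5*√13/2 ≈ 7601.0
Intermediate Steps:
c(h, o) = 2*o
z(D) = 5/4 (z(D) = 1 + ((-3 + 2)/(-3 + 1))/2 = 1 + (-1/(-2))/2 = 1 + (-1*(-½))/2 = 1 + (½)*(½) = 1 + ¼ = 5/4)
M(z(15), √(100 - 48)) - (-26*(-4))*(c(5, 8) - 89) = 5*√(100 - 48)/4 - (-26*(-4))*(2*8 - 89) = 5*√52/4 - 104*(16 - 89) = 5*(2*√13)/4 - 104*(-73) = 5*√13/2 - 1*(-7592) = 5*√13/2 + 7592 = 7592 + 5*√13/2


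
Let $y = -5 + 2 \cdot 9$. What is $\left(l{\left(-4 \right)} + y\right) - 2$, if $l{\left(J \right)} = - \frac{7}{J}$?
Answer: $\frac{51}{4} \approx 12.75$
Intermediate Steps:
$y = 13$ ($y = -5 + 18 = 13$)
$\left(l{\left(-4 \right)} + y\right) - 2 = \left(- \frac{7}{-4} + 13\right) - 2 = \left(\left(-7\right) \left(- \frac{1}{4}\right) + 13\right) - 2 = \left(\frac{7}{4} + 13\right) - 2 = \frac{59}{4} - 2 = \frac{51}{4}$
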